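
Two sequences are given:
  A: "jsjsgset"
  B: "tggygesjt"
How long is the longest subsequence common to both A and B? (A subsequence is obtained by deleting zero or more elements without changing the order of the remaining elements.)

A longest common subsequence is sjt (length 3); the LCS DP confirms no longer common subsequence exists.

3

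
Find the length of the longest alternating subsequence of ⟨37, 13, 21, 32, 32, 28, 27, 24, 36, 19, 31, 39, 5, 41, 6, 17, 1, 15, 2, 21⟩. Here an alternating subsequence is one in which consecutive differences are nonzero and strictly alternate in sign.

15

Track the best alternating length ending on an up-step vs a down-step at each position: up/down = 1/1, 1/2, 3/2, 3/2, 3/2, 3/4, 3/4, 3/4, 5/2, 3/6, 7/6, 7/1, 1/8, 9/1, 9/10, 11/10, 1/12, 13/12, 13/14, 15/10.
The maximum over both is 15; one such subsequence is 37, 13, 32, 28, 36, 19, 31, 5, 41, 6, 17, 1, 15, 2, 21.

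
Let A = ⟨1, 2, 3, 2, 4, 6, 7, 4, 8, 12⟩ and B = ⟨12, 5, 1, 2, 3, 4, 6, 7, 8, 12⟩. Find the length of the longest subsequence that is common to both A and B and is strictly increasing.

8

For each value that appears in both, track the longest common increasing run ending there.
The best achievable length is 8; one witness is 1, 2, 3, 4, 6, 7, 8, 12 (A-positions 1,2,3,5,6,7,9,10, B-positions 3,4,5,6,7,8,9,10).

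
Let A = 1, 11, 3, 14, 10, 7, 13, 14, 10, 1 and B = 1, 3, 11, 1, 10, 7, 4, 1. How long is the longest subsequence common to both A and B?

Backtracking the LCS table gives one alignment: 1 (A1,B1) → 11 (A2,B3) → 10 (A5,B5) → 7 (A6,B6) → 1 (A10,B8).
So the longest common subsequence has length 5.

5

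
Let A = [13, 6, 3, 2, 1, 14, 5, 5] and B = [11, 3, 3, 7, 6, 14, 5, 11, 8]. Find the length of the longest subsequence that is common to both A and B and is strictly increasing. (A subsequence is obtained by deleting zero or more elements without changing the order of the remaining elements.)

2

A longest common strictly increasing subsequence is 3, 14 (length 2); it appears in order in both A and B, and no longer such subsequence exists.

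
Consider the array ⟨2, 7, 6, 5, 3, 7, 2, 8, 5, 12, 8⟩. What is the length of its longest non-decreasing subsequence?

Let dp[i] be the longest non-decreasing subsequence ending at position i. Then dp = [1, 2, 2, 2, 2, 3, 2, 4, 3, 5, 5].
The maximum is 5; one witness is 2, 7, 7, 8, 12 at positions 1,2,6,8,10.

5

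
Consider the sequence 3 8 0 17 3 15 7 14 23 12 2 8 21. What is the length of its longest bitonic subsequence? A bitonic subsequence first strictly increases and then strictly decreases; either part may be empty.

7

One longest bitonic subsequence is 3, 8, 17, 15, 14, 12, 8 (positions 1,2,4,6,8,10,12): it rises to 17 then falls. Length 7 is optimal.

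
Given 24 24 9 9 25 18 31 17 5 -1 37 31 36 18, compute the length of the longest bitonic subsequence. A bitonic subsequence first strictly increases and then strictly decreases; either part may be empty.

6

Let inc[i] be the LIS ending at i and dec[i] the longest strictly decreasing subsequence starting at i. inc = [1, 1, 1, 1, 2, 2, 3, 2, 1, 1, 4, 3, 4, 3], dec = [5, 5, 3, 3, 5, 4, 4, 3, 2, 1, 3, 2, 2, 1].
max_i inc[i]+dec[i]−1 = 6, with one witness 24, 25, 18, 17, 5, -1.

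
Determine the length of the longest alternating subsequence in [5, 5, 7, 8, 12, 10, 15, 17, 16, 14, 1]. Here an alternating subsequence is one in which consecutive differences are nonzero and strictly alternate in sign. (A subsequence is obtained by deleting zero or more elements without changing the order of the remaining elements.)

5

Track the best alternating length ending on an up-step vs a down-step at each position: up/down = 1/1, 1/1, 2/1, 2/1, 2/1, 2/3, 4/1, 4/1, 4/5, 4/5, 1/5.
The maximum over both is 5; one such subsequence is 5, 12, 10, 17, 16.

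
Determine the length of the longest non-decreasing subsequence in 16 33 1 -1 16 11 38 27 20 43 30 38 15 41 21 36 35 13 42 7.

Let dp[i] be the longest non-decreasing subsequence ending at position i. Then dp = [1, 2, 1, 1, 2, 2, 3, 3, 3, 4, 4, 5, 3, 6, 4, 5, 5, 3, 7, 2].
The maximum is 7; one witness is 16, 16, 27, 30, 38, 41, 42 at positions 1,5,8,11,12,14,19.

7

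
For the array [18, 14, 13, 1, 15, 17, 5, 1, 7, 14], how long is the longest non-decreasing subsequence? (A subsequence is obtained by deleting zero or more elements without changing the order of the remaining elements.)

4

Scanning left to right, the best length ending at each element is: 18→1, 14→1, 13→1, 1→1, 15→2, 17→3, 5→2, 1→2, 7→3, 14→4.
So the longest non-decreasing subsequence has length 4, e.g. 1, 5, 7, 14.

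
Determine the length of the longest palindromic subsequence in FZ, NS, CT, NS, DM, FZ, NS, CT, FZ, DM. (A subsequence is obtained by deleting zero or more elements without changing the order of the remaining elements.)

7

Using dp[i][j] = 2 + dp[i+1][j−1] if the ends match, else max(dp[i+1][j], dp[i][j−1]):
dp[1][10] = 7. A witness is FZ CT NS FZ NS CT FZ at positions 1,3,4,6,7,8,9.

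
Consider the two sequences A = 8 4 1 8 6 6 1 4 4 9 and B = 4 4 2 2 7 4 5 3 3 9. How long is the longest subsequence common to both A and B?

4

Backtracking the LCS table gives one alignment: 4 (A2,B1) → 4 (A8,B2) → 4 (A9,B6) → 9 (A10,B10).
So the longest common subsequence has length 4.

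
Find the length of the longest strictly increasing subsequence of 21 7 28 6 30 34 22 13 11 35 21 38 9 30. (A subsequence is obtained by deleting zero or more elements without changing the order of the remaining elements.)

6

Scanning left to right, the best length ending at each element is: 21→1, 7→1, 28→2, 6→1, 30→3, 34→4, 22→2, 13→2, 11→2, 35→5, 21→3, 38→6, 9→2, 30→4.
So the longest increasing subsequence has length 6, e.g. 21, 28, 30, 34, 35, 38.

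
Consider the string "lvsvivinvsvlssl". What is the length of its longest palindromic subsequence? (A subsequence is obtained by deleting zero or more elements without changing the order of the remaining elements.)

Using dp[i][j] = 2 + dp[i+1][j−1] if the ends match, else max(dp[i+1][j], dp[i][j−1]):
dp[1][15] = 11. A witness is lvsvivivsvl at positions 1,2,3,4,5,6,7,9,10,11,15.

11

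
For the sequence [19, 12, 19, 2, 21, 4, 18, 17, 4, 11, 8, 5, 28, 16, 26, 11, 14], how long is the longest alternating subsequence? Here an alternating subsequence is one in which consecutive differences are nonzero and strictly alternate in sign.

A longest alternating subsequence is 19, 12, 19, 2, 21, 4, 18, 4, 11, 8, 28, 16, 26, 11, 14 (positions 1,2,3,4,5,6,7,9,10,11,13,14,15,16,17); its 14 consecutive differences strictly alternate in sign, and length 15 is optimal.

15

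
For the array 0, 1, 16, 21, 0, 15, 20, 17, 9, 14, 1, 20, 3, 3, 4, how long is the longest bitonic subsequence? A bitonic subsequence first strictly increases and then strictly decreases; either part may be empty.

One longest bitonic subsequence is 0, 1, 16, 21, 20, 17, 14, 4 (positions 1,2,3,4,7,8,10,15): it rises to 21 then falls. Length 8 is optimal.

8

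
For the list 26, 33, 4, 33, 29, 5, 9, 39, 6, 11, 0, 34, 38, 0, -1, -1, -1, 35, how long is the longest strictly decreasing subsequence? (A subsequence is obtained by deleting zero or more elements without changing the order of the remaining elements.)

6

Scanning left to right, the best length ending at each element is: 26→1, 33→1, 4→2, 33→1, 29→2, 5→3, 9→3, 39→1, 6→4, 11→3, 0→5, 34→2, 38→2, 0→5, -1→6, -1→6, -1→6, 35→3.
So the longest decreasing subsequence has length 6, e.g. 33, 29, 9, 6, 0, -1.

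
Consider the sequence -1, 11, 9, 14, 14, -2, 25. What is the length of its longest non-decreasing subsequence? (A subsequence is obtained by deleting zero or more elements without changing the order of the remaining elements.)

5

Let dp[i] be the longest non-decreasing subsequence ending at position i. Then dp = [1, 2, 2, 3, 4, 1, 5].
The maximum is 5; one witness is -1, 11, 14, 14, 25 at positions 1,2,4,5,7.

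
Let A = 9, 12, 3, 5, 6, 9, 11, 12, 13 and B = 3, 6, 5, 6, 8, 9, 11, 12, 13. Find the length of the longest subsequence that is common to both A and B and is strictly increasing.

7

A longest common strictly increasing subsequence is 3, 5, 6, 9, 11, 12, 13 (length 7); it appears in order in both A and B, and no longer such subsequence exists.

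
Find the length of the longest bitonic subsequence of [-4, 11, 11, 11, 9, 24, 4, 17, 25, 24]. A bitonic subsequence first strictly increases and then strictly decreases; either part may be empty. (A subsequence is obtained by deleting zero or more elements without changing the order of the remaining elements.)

5

Let inc[i] be the LIS ending at i and dec[i] the longest strictly decreasing subsequence starting at i. inc = [1, 2, 2, 2, 2, 3, 2, 3, 4, 4], dec = [1, 3, 3, 3, 2, 2, 1, 1, 2, 1].
max_i inc[i]+dec[i]−1 = 5, with one witness -4, 11, 24, 25, 24.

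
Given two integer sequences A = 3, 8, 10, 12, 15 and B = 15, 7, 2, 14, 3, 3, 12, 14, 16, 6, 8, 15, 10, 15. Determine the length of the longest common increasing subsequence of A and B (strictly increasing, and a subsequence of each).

4

A longest common strictly increasing subsequence is 3, 8, 10, 15 (length 4); it appears in order in both A and B, and no longer such subsequence exists.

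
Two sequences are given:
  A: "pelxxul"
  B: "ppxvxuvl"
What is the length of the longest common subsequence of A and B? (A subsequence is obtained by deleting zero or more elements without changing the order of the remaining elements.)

5

A longest common subsequence is pxxul (length 5); the LCS DP confirms no longer common subsequence exists.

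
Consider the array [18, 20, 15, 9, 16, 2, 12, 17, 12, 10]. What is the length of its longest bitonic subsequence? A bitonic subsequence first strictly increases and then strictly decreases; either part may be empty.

One longest bitonic subsequence is 18, 20, 17, 12, 10 (positions 1,2,8,9,10): it rises to 20 then falls. Length 5 is optimal.

5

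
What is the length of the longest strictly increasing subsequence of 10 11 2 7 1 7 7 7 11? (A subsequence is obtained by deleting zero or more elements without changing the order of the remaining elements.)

One longest increasing subsequence is 2, 7, 11 (positions 3,4,9), of length 3; no longer one exists.

3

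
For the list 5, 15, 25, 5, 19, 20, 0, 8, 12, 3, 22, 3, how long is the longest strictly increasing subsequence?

Let dp[i] be the longest increasing subsequence ending at position i. Then dp = [1, 2, 3, 1, 3, 4, 1, 2, 3, 2, 5, 2].
The maximum is 5; one witness is 5, 15, 19, 20, 22 at positions 1,2,5,6,11.

5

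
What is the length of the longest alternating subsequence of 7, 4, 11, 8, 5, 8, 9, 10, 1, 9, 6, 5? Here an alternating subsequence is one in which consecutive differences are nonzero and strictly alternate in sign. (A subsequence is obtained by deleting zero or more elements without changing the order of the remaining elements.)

Track the best alternating length ending on an up-step vs a down-step at each position: up/down = 1/1, 1/2, 3/1, 3/4, 3/4, 5/4, 5/4, 5/4, 1/6, 7/6, 7/8, 7/8.
The maximum over both is 8; one such subsequence is 7, 4, 11, 5, 8, 1, 9, 6.

8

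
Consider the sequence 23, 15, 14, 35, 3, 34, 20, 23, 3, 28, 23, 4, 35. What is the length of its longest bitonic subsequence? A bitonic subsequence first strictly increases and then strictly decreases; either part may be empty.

6

Let inc[i] be the LIS ending at i and dec[i] the longest strictly decreasing subsequence starting at i. inc = [1, 1, 1, 2, 1, 2, 2, 3, 1, 4, 3, 2, 5], dec = [4, 3, 2, 5, 1, 4, 2, 2, 1, 3, 2, 1, 1].
max_i inc[i]+dec[i]−1 = 6, with one witness 23, 35, 34, 28, 23, 4.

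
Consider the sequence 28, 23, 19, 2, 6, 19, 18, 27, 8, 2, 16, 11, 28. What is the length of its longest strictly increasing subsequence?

Let dp[i] be the longest increasing subsequence ending at position i. Then dp = [1, 1, 1, 1, 2, 3, 3, 4, 3, 1, 4, 4, 5].
The maximum is 5; one witness is 2, 6, 19, 27, 28 at positions 4,5,6,8,13.

5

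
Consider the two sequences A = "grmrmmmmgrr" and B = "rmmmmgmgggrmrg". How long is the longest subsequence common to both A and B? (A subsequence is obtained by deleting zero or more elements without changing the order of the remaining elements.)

Backtracking the LCS table gives one alignment: r (A2,B1) → m (A3,B2) → m (A5,B3) → m (A6,B4) → m (A7,B5) → m (A8,B7) → g (A9,B10) → r (A10,B11) → r (A11,B13).
So the longest common subsequence has length 9.

9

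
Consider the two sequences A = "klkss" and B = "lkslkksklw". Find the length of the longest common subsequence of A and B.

4

Backtracking the LCS table gives one alignment: k (A1,B2) → l (A2,B4) → k (A3,B6) → s (A4,B7).
So the longest common subsequence has length 4.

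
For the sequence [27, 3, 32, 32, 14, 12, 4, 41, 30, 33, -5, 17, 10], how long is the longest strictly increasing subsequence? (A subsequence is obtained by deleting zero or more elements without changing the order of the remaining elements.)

4

Let dp[i] be the longest increasing subsequence ending at position i. Then dp = [1, 1, 2, 2, 2, 2, 2, 3, 3, 4, 1, 3, 3].
The maximum is 4; one witness is 3, 14, 30, 33 at positions 2,5,9,10.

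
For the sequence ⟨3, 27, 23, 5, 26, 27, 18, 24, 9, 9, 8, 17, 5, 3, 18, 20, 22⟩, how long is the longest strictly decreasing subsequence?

7

Let dp[i] be the longest decreasing subsequence ending at position i. Then dp = [1, 1, 2, 3, 2, 1, 3, 3, 4, 4, 5, 4, 6, 7, 4, 4, 4].
The maximum is 7; one witness is 27, 23, 18, 9, 8, 5, 3 at positions 2,3,7,9,11,13,14.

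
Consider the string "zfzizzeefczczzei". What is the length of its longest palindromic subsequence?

9

One longest palindromic subsequence is izzczczzi (positions 4,5,6,10,11,12,13,14,16); it reads the same forward and backward, and the interval DP gives dp[1][16] = 9.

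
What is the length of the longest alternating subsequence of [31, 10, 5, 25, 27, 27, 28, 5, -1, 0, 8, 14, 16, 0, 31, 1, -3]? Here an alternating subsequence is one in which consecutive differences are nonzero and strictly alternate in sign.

A longest alternating subsequence is 31, 10, 25, 5, 8, 0, 31, 1 (positions 1,2,4,8,11,14,15,16); its 7 consecutive differences strictly alternate in sign, and length 8 is optimal.

8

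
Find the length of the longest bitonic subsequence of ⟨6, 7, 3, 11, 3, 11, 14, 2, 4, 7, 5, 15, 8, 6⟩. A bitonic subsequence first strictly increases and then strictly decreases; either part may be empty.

7

Let inc[i] be the LIS ending at i and dec[i] the longest strictly decreasing subsequence starting at i. inc = [1, 2, 1, 3, 1, 3, 4, 1, 2, 3, 3, 5, 4, 4], dec = [3, 3, 2, 3, 2, 3, 3, 1, 1, 2, 1, 3, 2, 1].
max_i inc[i]+dec[i]−1 = 7, with one witness 6, 7, 11, 14, 15, 8, 6.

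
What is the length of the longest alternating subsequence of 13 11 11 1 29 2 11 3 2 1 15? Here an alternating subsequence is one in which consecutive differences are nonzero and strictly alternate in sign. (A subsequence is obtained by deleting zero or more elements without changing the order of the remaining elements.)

A longest alternating subsequence is 13, 11, 29, 2, 11, 3, 15 (positions 1,2,5,6,7,8,11); its 6 consecutive differences strictly alternate in sign, and length 7 is optimal.

7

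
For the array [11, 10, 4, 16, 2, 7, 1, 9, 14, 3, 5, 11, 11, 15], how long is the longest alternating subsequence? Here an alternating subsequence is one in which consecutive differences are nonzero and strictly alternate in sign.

A longest alternating subsequence is 11, 10, 16, 2, 7, 1, 9, 3, 5 (positions 1,2,4,5,6,7,8,10,11); its 8 consecutive differences strictly alternate in sign, and length 9 is optimal.

9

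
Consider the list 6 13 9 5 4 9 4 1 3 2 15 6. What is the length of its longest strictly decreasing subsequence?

Let dp[i] be the longest decreasing subsequence ending at position i. Then dp = [1, 1, 2, 3, 4, 2, 4, 5, 5, 6, 1, 3].
The maximum is 6; one witness is 13, 9, 5, 4, 3, 2 at positions 2,3,4,5,9,10.

6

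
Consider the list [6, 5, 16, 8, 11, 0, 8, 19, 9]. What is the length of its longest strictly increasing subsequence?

Let dp[i] be the longest increasing subsequence ending at position i. Then dp = [1, 1, 2, 2, 3, 1, 2, 4, 3].
The maximum is 4; one witness is 6, 8, 11, 19 at positions 1,4,5,8.

4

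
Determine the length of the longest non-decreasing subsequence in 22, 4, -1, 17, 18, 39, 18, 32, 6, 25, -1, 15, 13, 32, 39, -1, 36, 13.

7

Scanning left to right, the best length ending at each element is: 22→1, 4→1, -1→1, 17→2, 18→3, 39→4, 18→4, 32→5, 6→2, 25→5, -1→2, 15→3, 13→3, 32→6, 39→7, -1→3, 36→7, 13→4.
So the longest non-decreasing subsequence has length 7, e.g. 4, 17, 18, 18, 32, 32, 39.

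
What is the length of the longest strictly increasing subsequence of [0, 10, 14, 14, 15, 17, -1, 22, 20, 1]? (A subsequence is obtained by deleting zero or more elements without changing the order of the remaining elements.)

6

One longest increasing subsequence is 0, 10, 14, 15, 17, 22 (positions 1,2,3,5,6,8), of length 6; no longer one exists.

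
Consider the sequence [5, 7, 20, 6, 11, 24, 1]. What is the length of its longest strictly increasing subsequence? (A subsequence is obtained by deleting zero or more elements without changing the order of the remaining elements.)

One longest increasing subsequence is 5, 7, 20, 24 (positions 1,2,3,6), of length 4; no longer one exists.

4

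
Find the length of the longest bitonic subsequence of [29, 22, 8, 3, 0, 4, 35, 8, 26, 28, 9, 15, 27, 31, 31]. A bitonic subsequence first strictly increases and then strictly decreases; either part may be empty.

7

Let inc[i] be the LIS ending at i and dec[i] the longest strictly decreasing subsequence starting at i. inc = [1, 1, 1, 1, 1, 2, 3, 3, 4, 5, 4, 5, 6, 7, 7], dec = [5, 4, 3, 2, 1, 1, 3, 1, 2, 2, 1, 1, 1, 1, 1].
max_i inc[i]+dec[i]−1 = 7, with one witness 3, 4, 8, 9, 15, 27, 31.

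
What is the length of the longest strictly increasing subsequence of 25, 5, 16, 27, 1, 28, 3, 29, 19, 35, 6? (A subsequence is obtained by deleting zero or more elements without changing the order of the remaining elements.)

Let dp[i] be the longest increasing subsequence ending at position i. Then dp = [1, 1, 2, 3, 1, 4, 2, 5, 3, 6, 3].
The maximum is 6; one witness is 5, 16, 27, 28, 29, 35 at positions 2,3,4,6,8,10.

6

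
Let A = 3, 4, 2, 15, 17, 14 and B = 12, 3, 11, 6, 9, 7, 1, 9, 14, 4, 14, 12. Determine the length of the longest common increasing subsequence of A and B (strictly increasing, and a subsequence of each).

3

For each value that appears in both, track the longest common increasing run ending there.
The best achievable length is 3; one witness is 3, 4, 14 (A-positions 1,2,6, B-positions 2,10,11).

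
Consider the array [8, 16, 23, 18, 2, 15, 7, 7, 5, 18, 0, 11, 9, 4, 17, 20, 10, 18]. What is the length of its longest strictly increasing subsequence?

5

One longest increasing subsequence is 2, 7, 11, 17, 20 (positions 5,7,12,15,16), of length 5; no longer one exists.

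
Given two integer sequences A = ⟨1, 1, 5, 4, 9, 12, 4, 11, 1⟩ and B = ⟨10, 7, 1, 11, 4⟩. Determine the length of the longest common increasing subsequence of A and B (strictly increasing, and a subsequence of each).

For each value that appears in both, track the longest common increasing run ending there.
The best achievable length is 2; one witness is 1, 11 (A-positions 1,8, B-positions 3,4).

2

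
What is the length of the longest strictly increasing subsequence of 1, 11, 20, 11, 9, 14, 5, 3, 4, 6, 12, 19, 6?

Scanning left to right, the best length ending at each element is: 1→1, 11→2, 20→3, 11→2, 9→2, 14→3, 5→2, 3→2, 4→3, 6→4, 12→5, 19→6, 6→4.
So the longest increasing subsequence has length 6, e.g. 1, 3, 4, 6, 12, 19.

6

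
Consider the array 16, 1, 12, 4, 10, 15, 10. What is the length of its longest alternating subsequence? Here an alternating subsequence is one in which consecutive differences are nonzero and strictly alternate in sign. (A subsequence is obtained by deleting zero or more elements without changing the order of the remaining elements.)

A longest alternating subsequence is 16, 1, 12, 4, 15, 10 (positions 1,2,3,4,6,7); its 5 consecutive differences strictly alternate in sign, and length 6 is optimal.

6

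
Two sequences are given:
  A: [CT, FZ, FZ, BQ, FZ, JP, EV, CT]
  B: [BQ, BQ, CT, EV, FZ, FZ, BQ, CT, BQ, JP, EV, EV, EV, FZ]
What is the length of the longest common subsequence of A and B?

6

A longest common subsequence is CT, FZ, FZ, BQ, JP, EV (length 6); the LCS DP confirms no longer common subsequence exists.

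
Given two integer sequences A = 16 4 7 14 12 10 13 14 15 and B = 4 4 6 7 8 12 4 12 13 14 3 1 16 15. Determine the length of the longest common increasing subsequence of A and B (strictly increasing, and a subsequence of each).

For each value that appears in both, track the longest common increasing run ending there.
The best achievable length is 6; one witness is 4, 7, 12, 13, 14, 15 (A-positions 2,3,5,7,8,9, B-positions 1,4,6,9,10,14).

6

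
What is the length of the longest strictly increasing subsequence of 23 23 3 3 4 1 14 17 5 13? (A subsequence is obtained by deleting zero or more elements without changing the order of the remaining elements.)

4

One longest increasing subsequence is 3, 4, 14, 17 (positions 3,5,7,8), of length 4; no longer one exists.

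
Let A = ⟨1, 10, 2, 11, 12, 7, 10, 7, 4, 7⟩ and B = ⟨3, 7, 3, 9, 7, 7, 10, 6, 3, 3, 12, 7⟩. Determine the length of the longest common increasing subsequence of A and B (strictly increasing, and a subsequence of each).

For each value that appears in both, track the longest common increasing run ending there.
The best achievable length is 2; one witness is 7, 10 (A-positions 6,7, B-positions 2,7).

2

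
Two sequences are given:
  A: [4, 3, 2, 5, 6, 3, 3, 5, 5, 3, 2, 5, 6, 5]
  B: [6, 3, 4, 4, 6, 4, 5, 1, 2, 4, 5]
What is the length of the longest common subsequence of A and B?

A longest common subsequence is 4, 6, 5, 2, 5 (length 5); the LCS DP confirms no longer common subsequence exists.

5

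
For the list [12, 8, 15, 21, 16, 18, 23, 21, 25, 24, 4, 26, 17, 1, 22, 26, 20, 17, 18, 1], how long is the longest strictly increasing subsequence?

7

Scanning left to right, the best length ending at each element is: 12→1, 8→1, 15→2, 21→3, 16→3, 18→4, 23→5, 21→5, 25→6, 24→6, 4→1, 26→7, 17→4, 1→1, 22→6, 26→7, 20→5, 17→4, 18→5, 1→1.
So the longest increasing subsequence has length 7, e.g. 12, 15, 16, 18, 23, 25, 26.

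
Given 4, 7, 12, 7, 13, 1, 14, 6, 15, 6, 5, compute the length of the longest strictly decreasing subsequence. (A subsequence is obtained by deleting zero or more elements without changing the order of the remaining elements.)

4

Let dp[i] be the longest decreasing subsequence ending at position i. Then dp = [1, 1, 1, 2, 1, 3, 1, 3, 1, 3, 4].
The maximum is 4; one witness is 12, 7, 6, 5 at positions 3,4,8,11.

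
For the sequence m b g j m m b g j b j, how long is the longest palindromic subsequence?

One longest palindromic subsequence is bjmmjb (positions 2,4,5,6,9,10); it reads the same forward and backward, and the interval DP gives dp[1][11] = 6.

6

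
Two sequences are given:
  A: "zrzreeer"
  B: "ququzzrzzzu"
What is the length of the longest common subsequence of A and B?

3

A longest common subsequence is zrz (length 3); the LCS DP confirms no longer common subsequence exists.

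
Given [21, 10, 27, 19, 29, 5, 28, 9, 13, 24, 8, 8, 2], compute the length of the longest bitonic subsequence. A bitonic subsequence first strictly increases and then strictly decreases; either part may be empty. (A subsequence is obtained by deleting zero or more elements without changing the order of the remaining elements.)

Let inc[i] be the LIS ending at i and dec[i] the longest strictly decreasing subsequence starting at i. inc = [1, 1, 2, 2, 3, 1, 3, 2, 3, 4, 2, 2, 1], dec = [5, 4, 5, 4, 5, 2, 4, 3, 3, 3, 2, 2, 1].
max_i inc[i]+dec[i]−1 = 7, with one witness 21, 27, 29, 28, 24, 8, 2.

7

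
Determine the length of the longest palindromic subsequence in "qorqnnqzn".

Using dp[i][j] = 2 + dp[i+1][j−1] if the ends match, else max(dp[i+1][j], dp[i][j−1]):
dp[1][9] = 4. A witness is qnnq at positions 4,5,6,7.

4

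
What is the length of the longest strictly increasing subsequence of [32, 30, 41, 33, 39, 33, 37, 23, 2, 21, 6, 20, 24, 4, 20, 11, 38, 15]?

5

Let dp[i] be the longest increasing subsequence ending at position i. Then dp = [1, 1, 2, 2, 3, 2, 3, 1, 1, 2, 2, 3, 4, 2, 3, 3, 5, 4].
The maximum is 5; one witness is 2, 6, 20, 24, 38 at positions 9,11,12,13,17.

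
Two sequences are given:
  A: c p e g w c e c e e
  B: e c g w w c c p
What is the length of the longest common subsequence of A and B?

A longest common subsequence is cgwcc (length 5); the LCS DP confirms no longer common subsequence exists.

5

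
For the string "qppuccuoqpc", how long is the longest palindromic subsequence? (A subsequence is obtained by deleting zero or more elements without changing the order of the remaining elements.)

One longest palindromic subsequence is puccup (positions 3,4,5,6,7,10); it reads the same forward and backward, and the interval DP gives dp[1][11] = 6.

6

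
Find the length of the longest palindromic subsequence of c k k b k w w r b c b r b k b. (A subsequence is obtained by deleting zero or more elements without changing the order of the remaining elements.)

9

Using dp[i][j] = 2 + dp[i+1][j−1] if the ends match, else max(dp[i+1][j], dp[i][j−1]):
dp[1][15] = 9. A witness is bkrbcbrkb at positions 4,5,8,9,10,11,12,14,15.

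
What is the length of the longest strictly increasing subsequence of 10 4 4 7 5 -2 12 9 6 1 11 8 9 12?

6

Let dp[i] be the longest increasing subsequence ending at position i. Then dp = [1, 1, 1, 2, 2, 1, 3, 3, 3, 2, 4, 4, 5, 6].
The maximum is 6; one witness is 4, 5, 6, 8, 9, 12 at positions 2,5,9,12,13,14.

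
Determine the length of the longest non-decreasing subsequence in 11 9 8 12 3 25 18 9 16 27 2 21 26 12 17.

5

One longest non-decreasing subsequence is 11, 12, 18, 21, 26 (positions 1,4,7,12,13), of length 5; no longer one exists.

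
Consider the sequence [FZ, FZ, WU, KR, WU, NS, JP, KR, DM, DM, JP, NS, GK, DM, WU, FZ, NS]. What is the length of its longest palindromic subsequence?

10

One longest palindromic subsequence is FZ WU NS JP DM DM JP NS WU FZ (positions 2,3,6,7,9,10,11,12,15,16); it reads the same forward and backward, and the interval DP gives dp[1][17] = 10.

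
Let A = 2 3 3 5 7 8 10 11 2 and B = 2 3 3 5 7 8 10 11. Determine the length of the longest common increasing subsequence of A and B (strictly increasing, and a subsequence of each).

A longest common strictly increasing subsequence is 2, 3, 5, 7, 8, 10, 11 (length 7); it appears in order in both A and B, and no longer such subsequence exists.

7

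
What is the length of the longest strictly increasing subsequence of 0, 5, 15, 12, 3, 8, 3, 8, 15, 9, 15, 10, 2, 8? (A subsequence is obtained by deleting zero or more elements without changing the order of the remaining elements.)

5

Let dp[i] be the longest increasing subsequence ending at position i. Then dp = [1, 2, 3, 3, 2, 3, 2, 3, 4, 4, 5, 5, 2, 3].
The maximum is 5; one witness is 0, 5, 8, 9, 15 at positions 1,2,6,10,11.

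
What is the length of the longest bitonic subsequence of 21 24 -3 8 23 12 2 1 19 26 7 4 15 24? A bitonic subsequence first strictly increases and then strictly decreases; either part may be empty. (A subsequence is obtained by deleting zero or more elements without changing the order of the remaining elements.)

One longest bitonic subsequence is -3, 8, 12, 19, 26, 7, 4 (positions 3,4,6,9,10,11,12): it rises to 26 then falls. Length 7 is optimal.

7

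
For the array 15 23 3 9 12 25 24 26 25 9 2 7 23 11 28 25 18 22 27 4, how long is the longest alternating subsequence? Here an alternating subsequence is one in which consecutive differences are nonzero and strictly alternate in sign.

A longest alternating subsequence is 15, 23, 3, 25, 24, 26, 9, 23, 11, 28, 18, 22, 4 (positions 1,2,3,6,7,8,10,13,14,15,17,18,20); its 12 consecutive differences strictly alternate in sign, and length 13 is optimal.

13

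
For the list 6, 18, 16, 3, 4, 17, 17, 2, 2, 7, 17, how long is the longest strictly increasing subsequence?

4

One longest increasing subsequence is 3, 4, 7, 17 (positions 4,5,10,11), of length 4; no longer one exists.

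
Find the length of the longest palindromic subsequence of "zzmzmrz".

5

Using dp[i][j] = 2 + dp[i+1][j−1] if the ends match, else max(dp[i+1][j], dp[i][j−1]):
dp[1][7] = 5. A witness is zmzmz at positions 1,3,4,5,7.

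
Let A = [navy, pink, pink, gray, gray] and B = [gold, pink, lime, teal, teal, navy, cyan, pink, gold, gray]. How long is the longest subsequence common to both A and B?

3

A longest common subsequence is navy, pink, gray (length 3); the LCS DP confirms no longer common subsequence exists.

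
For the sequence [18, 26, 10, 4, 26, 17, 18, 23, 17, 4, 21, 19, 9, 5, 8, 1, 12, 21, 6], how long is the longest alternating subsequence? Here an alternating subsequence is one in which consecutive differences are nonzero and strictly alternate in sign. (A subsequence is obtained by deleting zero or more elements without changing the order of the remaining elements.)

13

A longest alternating subsequence is 18, 26, 10, 26, 17, 18, 17, 21, 5, 8, 1, 12, 6 (positions 1,2,3,5,6,7,9,11,14,15,16,17,19); its 12 consecutive differences strictly alternate in sign, and length 13 is optimal.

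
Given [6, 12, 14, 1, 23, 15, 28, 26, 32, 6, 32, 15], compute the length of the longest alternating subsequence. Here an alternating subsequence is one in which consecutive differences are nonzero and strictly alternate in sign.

11

Track the best alternating length ending on an up-step vs a down-step at each position: up/down = 1/1, 2/1, 2/1, 1/3, 4/1, 4/5, 6/1, 6/7, 8/1, 4/9, 10/1, 10/11.
The maximum over both is 11; one such subsequence is 6, 12, 1, 23, 15, 28, 26, 32, 6, 32, 15.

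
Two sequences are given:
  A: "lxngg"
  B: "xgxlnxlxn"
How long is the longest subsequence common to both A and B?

A longest common subsequence is lxn (length 3); the LCS DP confirms no longer common subsequence exists.

3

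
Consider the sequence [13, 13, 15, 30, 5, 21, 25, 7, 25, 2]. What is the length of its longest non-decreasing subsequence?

6

One longest non-decreasing subsequence is 13, 13, 15, 21, 25, 25 (positions 1,2,3,6,7,9), of length 6; no longer one exists.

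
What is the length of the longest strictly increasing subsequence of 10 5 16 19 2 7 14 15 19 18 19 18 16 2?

One longest increasing subsequence is 5, 7, 14, 15, 18, 19 (positions 2,6,7,8,10,11), of length 6; no longer one exists.

6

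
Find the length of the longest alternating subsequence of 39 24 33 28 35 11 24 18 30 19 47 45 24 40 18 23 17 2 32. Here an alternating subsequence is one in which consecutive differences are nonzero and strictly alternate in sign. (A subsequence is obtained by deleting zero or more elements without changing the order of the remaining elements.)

A longest alternating subsequence is 39, 24, 33, 28, 35, 11, 24, 18, 30, 19, 47, 24, 40, 18, 23, 17, 32 (positions 1,2,3,4,5,6,7,8,9,10,11,13,14,15,16,17,19); its 16 consecutive differences strictly alternate in sign, and length 17 is optimal.

17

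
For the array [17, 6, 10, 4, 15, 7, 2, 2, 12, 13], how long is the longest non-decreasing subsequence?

Let dp[i] be the longest non-decreasing subsequence ending at position i. Then dp = [1, 1, 2, 1, 3, 2, 1, 2, 3, 4].
The maximum is 4; one witness is 6, 10, 12, 13 at positions 2,3,9,10.

4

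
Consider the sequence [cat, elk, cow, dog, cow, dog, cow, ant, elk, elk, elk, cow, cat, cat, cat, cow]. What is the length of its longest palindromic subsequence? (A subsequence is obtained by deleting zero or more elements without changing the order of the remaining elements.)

Using dp[i][j] = 2 + dp[i+1][j−1] if the ends match, else max(dp[i+1][j], dp[i][j−1]):
dp[1][16] = 9. A witness is cat elk cow dog cow dog cow elk cat at positions 1,2,3,4,5,6,7,11,15.

9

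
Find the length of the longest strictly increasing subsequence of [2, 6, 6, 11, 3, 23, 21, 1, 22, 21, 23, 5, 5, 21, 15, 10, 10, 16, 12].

Let dp[i] be the longest increasing subsequence ending at position i. Then dp = [1, 2, 2, 3, 2, 4, 4, 1, 5, 4, 6, 3, 3, 4, 4, 4, 4, 5, 5].
The maximum is 6; one witness is 2, 6, 11, 21, 22, 23 at positions 1,2,4,7,9,11.

6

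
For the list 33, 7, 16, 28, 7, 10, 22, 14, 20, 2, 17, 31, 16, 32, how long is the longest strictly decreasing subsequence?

Scanning left to right, the best length ending at each element is: 33→1, 7→2, 16→2, 28→2, 7→3, 10→3, 22→3, 14→4, 20→4, 2→5, 17→5, 31→2, 16→6, 32→2.
So the longest decreasing subsequence has length 6, e.g. 33, 28, 22, 20, 17, 16.

6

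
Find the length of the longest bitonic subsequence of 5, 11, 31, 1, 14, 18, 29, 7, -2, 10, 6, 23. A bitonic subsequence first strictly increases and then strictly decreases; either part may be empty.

Let inc[i] be the LIS ending at i and dec[i] the longest strictly decreasing subsequence starting at i. inc = [1, 2, 3, 1, 3, 4, 5, 2, 1, 3, 2, 5], dec = [3, 3, 4, 2, 3, 3, 3, 2, 1, 2, 1, 1].
max_i inc[i]+dec[i]−1 = 7, with one witness 5, 11, 14, 18, 29, 10, 6.

7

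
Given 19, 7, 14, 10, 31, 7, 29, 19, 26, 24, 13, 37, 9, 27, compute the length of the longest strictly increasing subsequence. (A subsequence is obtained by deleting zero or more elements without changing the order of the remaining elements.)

5

One longest increasing subsequence is 7, 14, 19, 26, 37 (positions 2,3,8,9,12), of length 5; no longer one exists.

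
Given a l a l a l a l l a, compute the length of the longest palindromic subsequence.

9

Using dp[i][j] = 2 + dp[i+1][j−1] if the ends match, else max(dp[i+1][j], dp[i][j−1]):
dp[1][10] = 9. A witness is allalalla at positions 1,2,4,5,6,7,8,9,10.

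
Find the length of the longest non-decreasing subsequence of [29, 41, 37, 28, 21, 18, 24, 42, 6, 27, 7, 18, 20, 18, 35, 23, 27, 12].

6

Scanning left to right, the best length ending at each element is: 29→1, 41→2, 37→2, 28→1, 21→1, 18→1, 24→2, 42→3, 6→1, 27→3, 7→2, 18→3, 20→4, 18→4, 35→5, 23→5, 27→6, 12→3.
So the longest non-decreasing subsequence has length 6, e.g. 6, 7, 18, 20, 23, 27.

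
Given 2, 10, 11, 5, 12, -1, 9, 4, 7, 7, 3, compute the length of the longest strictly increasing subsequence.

4

Let dp[i] be the longest increasing subsequence ending at position i. Then dp = [1, 2, 3, 2, 4, 1, 3, 2, 3, 3, 2].
The maximum is 4; one witness is 2, 10, 11, 12 at positions 1,2,3,5.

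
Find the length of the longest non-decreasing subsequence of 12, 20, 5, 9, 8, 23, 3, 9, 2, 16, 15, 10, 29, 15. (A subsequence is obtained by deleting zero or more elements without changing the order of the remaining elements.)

Scanning left to right, the best length ending at each element is: 12→1, 20→2, 5→1, 9→2, 8→2, 23→3, 3→1, 9→3, 2→1, 16→4, 15→4, 10→4, 29→5, 15→5.
So the longest non-decreasing subsequence has length 5, e.g. 5, 9, 9, 16, 29.

5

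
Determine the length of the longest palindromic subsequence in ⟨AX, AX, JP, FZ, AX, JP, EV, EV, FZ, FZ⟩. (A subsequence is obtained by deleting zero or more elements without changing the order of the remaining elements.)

One longest palindromic subsequence is FZ EV EV FZ (positions 4,7,8,10); it reads the same forward and backward, and the interval DP gives dp[1][10] = 4.

4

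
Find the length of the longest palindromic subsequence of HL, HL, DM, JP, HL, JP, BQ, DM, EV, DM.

Using dp[i][j] = 2 + dp[i+1][j−1] if the ends match, else max(dp[i+1][j], dp[i][j−1]):
dp[1][10] = 5. A witness is DM JP HL JP DM at positions 3,4,5,6,10.

5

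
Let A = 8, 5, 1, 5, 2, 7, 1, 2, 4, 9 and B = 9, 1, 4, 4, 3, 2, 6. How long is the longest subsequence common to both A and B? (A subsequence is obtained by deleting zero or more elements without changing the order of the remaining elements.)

2

A longest common subsequence is 1, 2 (length 2); the LCS DP confirms no longer common subsequence exists.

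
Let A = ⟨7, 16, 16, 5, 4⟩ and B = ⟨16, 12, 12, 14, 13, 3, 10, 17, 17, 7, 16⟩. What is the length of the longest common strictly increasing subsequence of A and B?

2

A longest common strictly increasing subsequence is 7, 16 (length 2); it appears in order in both A and B, and no longer such subsequence exists.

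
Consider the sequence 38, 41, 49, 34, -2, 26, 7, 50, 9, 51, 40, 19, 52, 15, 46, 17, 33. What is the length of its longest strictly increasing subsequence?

One longest increasing subsequence is 38, 41, 49, 50, 51, 52 (positions 1,2,3,8,10,13), of length 6; no longer one exists.

6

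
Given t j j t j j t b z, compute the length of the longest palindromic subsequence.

7

One longest palindromic subsequence is tjjtjjt (positions 1,2,3,4,5,6,7); it reads the same forward and backward, and the interval DP gives dp[1][9] = 7.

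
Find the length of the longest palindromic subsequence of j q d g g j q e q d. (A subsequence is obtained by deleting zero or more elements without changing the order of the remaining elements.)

One longest palindromic subsequence is dqeqd (positions 3,7,8,9,10); it reads the same forward and backward, and the interval DP gives dp[1][10] = 5.

5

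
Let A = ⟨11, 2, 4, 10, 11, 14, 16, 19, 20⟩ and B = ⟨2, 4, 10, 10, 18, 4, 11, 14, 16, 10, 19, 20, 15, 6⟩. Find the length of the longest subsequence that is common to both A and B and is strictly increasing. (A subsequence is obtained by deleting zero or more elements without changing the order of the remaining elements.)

8

A longest common strictly increasing subsequence is 2, 4, 10, 11, 14, 16, 19, 20 (length 8); it appears in order in both A and B, and no longer such subsequence exists.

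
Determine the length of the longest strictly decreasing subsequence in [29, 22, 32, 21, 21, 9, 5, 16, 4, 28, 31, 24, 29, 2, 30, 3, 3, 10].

Scanning left to right, the best length ending at each element is: 29→1, 22→2, 32→1, 21→3, 21→3, 9→4, 5→5, 16→4, 4→6, 28→2, 31→2, 24→3, 29→3, 2→7, 30→3, 3→7, 3→7, 10→5.
So the longest decreasing subsequence has length 7, e.g. 29, 22, 21, 9, 5, 4, 2.

7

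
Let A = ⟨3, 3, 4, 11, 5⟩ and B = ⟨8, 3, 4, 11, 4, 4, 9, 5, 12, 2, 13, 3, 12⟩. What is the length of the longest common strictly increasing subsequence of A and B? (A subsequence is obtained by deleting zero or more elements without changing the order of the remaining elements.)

For each value that appears in both, track the longest common increasing run ending there.
The best achievable length is 3; one witness is 3, 4, 11 (A-positions 1,3,4, B-positions 2,3,4).

3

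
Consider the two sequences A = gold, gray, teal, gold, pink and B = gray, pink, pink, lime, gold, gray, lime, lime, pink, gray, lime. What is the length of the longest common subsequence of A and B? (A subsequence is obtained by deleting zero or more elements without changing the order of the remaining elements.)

A longest common subsequence is gold, gray, pink (length 3); the LCS DP confirms no longer common subsequence exists.

3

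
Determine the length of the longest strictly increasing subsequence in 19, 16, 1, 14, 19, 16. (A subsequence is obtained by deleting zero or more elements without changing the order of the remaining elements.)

3

Let dp[i] be the longest increasing subsequence ending at position i. Then dp = [1, 1, 1, 2, 3, 3].
The maximum is 3; one witness is 1, 14, 19 at positions 3,4,5.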